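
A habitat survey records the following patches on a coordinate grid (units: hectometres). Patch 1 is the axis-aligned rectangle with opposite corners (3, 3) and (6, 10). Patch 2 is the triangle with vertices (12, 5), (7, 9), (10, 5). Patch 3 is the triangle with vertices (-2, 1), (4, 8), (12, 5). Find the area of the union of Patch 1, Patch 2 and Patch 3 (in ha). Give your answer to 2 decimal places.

47.43

By inclusion–exclusion:
Individual areas: |Patch 1| = 21, |Patch 2| = 4, |Patch 3| = 37.
|Patch 1∩Patch 2| = 0.
|Patch 1∩Patch 3| = 13.5238.
|Patch 2∩Patch 3| = 1.0435.
|Patch 1∩Patch 2∩Patch 3| = 0.
|Patch 1 ∪ Patch 2 ∪ Patch 3| = 62 − 14.5673 + 0 = 47.43.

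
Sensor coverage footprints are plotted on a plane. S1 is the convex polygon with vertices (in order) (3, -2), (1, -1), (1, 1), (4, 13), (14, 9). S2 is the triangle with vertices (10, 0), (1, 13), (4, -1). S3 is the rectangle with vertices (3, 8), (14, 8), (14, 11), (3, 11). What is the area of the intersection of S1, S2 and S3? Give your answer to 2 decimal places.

The intersection is the polygon with vertices (4.462,8), (3,8), (3,9), (3.204,9.816).
By the shoelace formula its area is 1.43.

1.43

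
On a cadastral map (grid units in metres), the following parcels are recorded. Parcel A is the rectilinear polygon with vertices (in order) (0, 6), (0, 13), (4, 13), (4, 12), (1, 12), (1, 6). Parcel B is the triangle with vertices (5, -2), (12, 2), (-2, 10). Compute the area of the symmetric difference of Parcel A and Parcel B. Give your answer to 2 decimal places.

|Parcel A| = 10, |Parcel B| = 56, |Parcel A∩Parcel B| = 2.4762.
|Parcel A △ Parcel B| = |Parcel A| + |Parcel B| − 2·|Parcel A∩Parcel B| = 10 + 56 − 4.9524 = 61.05.

61.05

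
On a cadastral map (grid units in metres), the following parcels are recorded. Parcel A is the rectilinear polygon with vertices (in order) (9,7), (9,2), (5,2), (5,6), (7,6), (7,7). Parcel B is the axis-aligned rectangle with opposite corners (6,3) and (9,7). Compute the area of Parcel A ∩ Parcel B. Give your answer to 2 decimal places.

11.00

The intersection is the polygon with vertices (9,3), (6,3), (6,6), (7,6), (7,7), (9,7).
By the shoelace formula its area is 11.00.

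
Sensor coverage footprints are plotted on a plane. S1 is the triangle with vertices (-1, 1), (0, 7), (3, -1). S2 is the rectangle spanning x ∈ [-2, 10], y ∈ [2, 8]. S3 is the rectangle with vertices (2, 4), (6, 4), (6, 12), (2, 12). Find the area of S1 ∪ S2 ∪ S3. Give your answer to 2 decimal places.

By inclusion–exclusion:
Individual areas: |S1| = 13, |S2| = 72, |S3| = 32.
|S1∩S2| = 6.7708.
|S1∩S3| = 0.
|S2∩S3|: x∈[2,6], y∈[4,8] → 4·4 = 16.
|S1∩S2∩S3| = 0.
|S1 ∪ S2 ∪ S3| = 117 − 22.7708 + 0 = 94.23.

94.23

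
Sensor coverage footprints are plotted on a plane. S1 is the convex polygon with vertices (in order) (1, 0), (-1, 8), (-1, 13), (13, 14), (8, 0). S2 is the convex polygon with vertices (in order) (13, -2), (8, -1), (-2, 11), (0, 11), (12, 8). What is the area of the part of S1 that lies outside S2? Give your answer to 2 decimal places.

|S1| = 146, |S1∩S2| = 64.262.
|S1 ∖ S2| = |S1| − |S1∩S2| = 146 − 64.262 = 81.74.

81.74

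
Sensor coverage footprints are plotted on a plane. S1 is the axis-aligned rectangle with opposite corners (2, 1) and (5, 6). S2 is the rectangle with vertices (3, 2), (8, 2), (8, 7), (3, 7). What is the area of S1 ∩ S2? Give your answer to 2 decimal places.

8.00

|S1∩S2|: x∈[3,5], y∈[2,6] → 2·4 = 8.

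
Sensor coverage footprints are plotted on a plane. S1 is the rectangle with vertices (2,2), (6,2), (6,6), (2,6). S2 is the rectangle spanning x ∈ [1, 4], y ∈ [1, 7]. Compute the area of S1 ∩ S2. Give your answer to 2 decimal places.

8.00

|S1∩S2|: x∈[2,4], y∈[2,6] → 2·4 = 8.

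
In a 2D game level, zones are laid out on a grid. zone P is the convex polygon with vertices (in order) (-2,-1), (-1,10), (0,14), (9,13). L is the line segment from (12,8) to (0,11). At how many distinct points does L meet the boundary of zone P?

1

The segment meets the boundary at (6.209,9.448).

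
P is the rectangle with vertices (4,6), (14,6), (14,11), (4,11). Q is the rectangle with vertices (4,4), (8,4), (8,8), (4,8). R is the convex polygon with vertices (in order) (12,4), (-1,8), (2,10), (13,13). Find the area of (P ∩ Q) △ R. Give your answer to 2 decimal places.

|P ∩ Q| = 8.
|(P ∩ Q) ∩ R| = 7.6538.
|(P ∩ Q) △ R| = 8 + 67 − 15.3077 = 59.69.

59.69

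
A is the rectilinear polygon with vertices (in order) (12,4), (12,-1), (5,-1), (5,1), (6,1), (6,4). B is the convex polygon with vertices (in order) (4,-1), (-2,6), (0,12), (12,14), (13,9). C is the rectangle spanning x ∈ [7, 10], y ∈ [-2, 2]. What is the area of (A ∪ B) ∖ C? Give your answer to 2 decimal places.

|A ∪ B| = 162.6722.
|(A ∪ B) ∩ C| = 9.
|(A ∪ B) ∖ C| = 162.6722 − 9 = 153.67.

153.67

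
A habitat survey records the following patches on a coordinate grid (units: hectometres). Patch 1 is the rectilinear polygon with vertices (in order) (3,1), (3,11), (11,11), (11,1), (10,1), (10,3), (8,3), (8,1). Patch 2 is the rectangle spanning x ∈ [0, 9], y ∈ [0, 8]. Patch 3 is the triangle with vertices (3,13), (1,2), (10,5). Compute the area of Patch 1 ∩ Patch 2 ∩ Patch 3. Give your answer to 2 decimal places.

24.49

The intersection is the polygon with vertices (7.375,8), (9,6.143), (9,4.667), (3,2.667), (3,8).
By the shoelace formula its area is 24.49.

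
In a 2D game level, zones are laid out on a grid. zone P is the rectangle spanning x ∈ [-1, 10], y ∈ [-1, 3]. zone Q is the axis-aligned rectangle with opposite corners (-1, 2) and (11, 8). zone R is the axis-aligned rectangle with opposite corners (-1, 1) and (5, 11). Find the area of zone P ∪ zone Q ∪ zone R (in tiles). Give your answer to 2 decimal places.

By inclusion–exclusion:
Individual areas: |zone P| = 44, |zone Q| = 72, |zone R| = 60.
|zone P∩zone Q|: x∈[-1,10], y∈[2,3] → 11·1 = 11.
|zone P∩zone R|: x∈[-1,5], y∈[1,3] → 6·2 = 12.
|zone Q∩zone R|: x∈[-1,5], y∈[2,8] → 6·6 = 36.
|zone P∩zone Q∩zone R| = 6.
|zone P ∪ zone Q ∪ zone R| = 176 − 59 + 6 = 123.00.

123.00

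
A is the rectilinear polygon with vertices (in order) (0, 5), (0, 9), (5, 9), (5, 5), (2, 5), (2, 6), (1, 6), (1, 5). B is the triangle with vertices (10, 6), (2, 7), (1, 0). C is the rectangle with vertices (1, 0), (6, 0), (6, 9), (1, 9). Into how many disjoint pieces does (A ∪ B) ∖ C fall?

(A ∪ B) ∖ C splits into 2 disjoint pieces (area 4, area 6.3333).

2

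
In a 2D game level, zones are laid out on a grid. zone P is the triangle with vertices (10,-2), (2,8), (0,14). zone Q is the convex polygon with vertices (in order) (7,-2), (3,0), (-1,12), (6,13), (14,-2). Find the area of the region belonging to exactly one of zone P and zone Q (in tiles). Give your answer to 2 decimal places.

112.38

|zone P| = 14, |zone Q| = 125.5, |zone P∩zone Q| = 13.5592.
|zone P △ zone Q| = |zone P| + |zone Q| − 2·|zone P∩zone Q| = 14 + 125.5 − 27.1185 = 112.38.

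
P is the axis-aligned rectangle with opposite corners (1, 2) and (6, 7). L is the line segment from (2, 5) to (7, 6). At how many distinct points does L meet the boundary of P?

The segment meets the boundary at (6,5.8).

1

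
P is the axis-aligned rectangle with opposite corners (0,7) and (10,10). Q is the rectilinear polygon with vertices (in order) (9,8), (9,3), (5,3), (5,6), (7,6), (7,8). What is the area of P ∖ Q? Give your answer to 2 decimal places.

28.00

|P| = 30, |P∩Q| = 2.
|P ∖ Q| = |P| − |P∩Q| = 30 − 2 = 28.00.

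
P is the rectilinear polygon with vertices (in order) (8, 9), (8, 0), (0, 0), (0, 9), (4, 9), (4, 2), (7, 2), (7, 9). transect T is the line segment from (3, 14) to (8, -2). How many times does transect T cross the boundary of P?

The segment meets the boundary at (7.375,0), (6.75,2).

2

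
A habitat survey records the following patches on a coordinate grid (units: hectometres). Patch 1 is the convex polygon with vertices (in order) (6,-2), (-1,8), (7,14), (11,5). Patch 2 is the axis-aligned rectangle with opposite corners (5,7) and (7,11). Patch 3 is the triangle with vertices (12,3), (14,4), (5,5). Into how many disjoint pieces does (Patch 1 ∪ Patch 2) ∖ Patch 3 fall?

1

(Patch 1 ∪ Patch 2) ∖ Patch 3 is a single connected region.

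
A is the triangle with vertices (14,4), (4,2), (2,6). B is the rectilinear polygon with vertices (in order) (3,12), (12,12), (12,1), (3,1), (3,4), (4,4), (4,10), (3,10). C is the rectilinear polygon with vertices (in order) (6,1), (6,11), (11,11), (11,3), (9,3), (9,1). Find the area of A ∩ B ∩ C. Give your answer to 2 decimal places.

The intersection is the polygon with vertices (11,4.5), (11,3.4), (9,3), (6,2.4), (6,5.333).
By the shoelace formula its area is 10.08.

10.08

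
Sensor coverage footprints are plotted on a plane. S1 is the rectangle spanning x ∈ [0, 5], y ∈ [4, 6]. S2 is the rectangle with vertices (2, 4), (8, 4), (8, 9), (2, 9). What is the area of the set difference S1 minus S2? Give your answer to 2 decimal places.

|S1∩S2|: x∈[2,5], y∈[4,6] → 3·2 = 6.
|S1| = 10.
|S1 ∖ S2| = |S1| − |S1∩S2| = 10 − 6 = 4.00.

4.00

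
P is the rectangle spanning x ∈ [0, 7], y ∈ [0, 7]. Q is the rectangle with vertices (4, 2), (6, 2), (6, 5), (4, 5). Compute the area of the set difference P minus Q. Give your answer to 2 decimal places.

43.00

|P∩Q|: x∈[4,6], y∈[2,5] → 2·3 = 6.
|P| = 49.
|P ∖ Q| = |P| − |P∩Q| = 49 − 6 = 43.00.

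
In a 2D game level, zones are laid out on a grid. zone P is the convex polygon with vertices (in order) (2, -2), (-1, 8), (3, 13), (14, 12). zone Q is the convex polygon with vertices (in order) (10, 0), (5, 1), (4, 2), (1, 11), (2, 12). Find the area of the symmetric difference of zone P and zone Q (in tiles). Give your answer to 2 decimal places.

|zone P| = 110.5, |zone Q| = 36, |zone P∩zone Q| = 26.0854.
|zone P △ zone Q| = |zone P| + |zone Q| − 2·|zone P∩zone Q| = 110.5 + 36 − 52.1707 = 94.33.

94.33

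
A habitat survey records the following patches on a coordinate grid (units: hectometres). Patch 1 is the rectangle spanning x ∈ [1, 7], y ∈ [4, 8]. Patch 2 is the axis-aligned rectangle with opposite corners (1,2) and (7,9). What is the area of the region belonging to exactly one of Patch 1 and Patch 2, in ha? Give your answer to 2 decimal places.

18.00

|Patch 1∩Patch 2|: x∈[1,7], y∈[4,8] → 6·4 = 24.
|Patch 1 △ Patch 2| = |Patch 1| + |Patch 2| − 2·|Patch 1∩Patch 2| = 24 + 42 − 48 = 18.00.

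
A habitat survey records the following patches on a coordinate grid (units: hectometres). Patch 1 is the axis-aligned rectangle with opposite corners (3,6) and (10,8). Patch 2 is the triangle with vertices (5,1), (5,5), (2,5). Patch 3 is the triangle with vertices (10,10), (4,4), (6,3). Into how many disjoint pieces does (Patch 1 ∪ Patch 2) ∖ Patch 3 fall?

3

(Patch 1 ∪ Patch 2) ∖ Patch 3 splits into 3 disjoint pieces (area 3.4286, area 8, area 5.25).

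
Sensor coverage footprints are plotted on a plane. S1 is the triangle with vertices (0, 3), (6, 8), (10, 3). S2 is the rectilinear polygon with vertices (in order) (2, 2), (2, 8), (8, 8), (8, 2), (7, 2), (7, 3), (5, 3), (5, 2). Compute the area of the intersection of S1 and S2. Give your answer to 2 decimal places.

The intersection is the polygon with vertices (6,8), (8,5.5), (8,3), (7,3), (5,3), (2,3), (2,4.667).
By the shoelace formula its area is 20.83.

20.83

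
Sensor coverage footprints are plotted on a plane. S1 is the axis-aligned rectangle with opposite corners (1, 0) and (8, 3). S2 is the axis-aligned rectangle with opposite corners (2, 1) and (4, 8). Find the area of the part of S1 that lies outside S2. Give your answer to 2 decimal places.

17.00

|S1∩S2|: x∈[2,4], y∈[1,3] → 2·2 = 4.
|S1| = 21.
|S1 ∖ S2| = |S1| − |S1∩S2| = 21 − 4 = 17.00.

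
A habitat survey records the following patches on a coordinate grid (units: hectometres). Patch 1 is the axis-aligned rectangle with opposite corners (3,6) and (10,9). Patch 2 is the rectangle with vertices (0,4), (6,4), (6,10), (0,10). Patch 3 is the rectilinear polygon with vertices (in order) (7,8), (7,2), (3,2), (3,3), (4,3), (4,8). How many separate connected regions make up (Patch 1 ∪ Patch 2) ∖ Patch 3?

1

(Patch 1 ∪ Patch 2) ∖ Patch 3 is a single connected region.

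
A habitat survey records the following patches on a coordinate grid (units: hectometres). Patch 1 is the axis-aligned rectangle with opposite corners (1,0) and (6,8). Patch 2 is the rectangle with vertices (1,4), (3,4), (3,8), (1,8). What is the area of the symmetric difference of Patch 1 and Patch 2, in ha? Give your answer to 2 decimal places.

|Patch 1∩Patch 2|: x∈[1,3], y∈[4,8] → 2·4 = 8.
|Patch 1 △ Patch 2| = |Patch 1| + |Patch 2| − 2·|Patch 1∩Patch 2| = 40 + 8 − 16 = 32.00.

32.00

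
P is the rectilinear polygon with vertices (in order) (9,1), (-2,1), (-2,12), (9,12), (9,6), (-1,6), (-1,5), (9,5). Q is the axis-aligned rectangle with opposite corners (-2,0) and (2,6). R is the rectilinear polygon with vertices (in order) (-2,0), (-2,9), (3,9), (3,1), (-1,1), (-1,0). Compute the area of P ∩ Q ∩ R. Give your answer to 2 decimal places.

17.00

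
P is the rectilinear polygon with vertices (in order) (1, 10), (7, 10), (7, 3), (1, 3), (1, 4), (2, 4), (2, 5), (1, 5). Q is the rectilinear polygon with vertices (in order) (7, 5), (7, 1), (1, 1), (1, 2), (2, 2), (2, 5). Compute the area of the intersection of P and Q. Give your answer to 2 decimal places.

10.00

The intersection is the polygon with vertices (7,3), (2,3), (2,4), (2,5), (7,5).
By the shoelace formula its area is 10.00.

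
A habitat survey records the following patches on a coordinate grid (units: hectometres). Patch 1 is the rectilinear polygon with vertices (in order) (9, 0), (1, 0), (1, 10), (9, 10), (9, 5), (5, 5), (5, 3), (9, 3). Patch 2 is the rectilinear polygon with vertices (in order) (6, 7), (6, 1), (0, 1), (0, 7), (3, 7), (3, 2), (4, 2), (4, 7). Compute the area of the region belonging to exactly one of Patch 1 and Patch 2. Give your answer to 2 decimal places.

|Patch 1| = 72, |Patch 2| = 31, |Patch 1∩Patch 2| = 23.
|Patch 1 △ Patch 2| = |Patch 1| + |Patch 2| − 2·|Patch 1∩Patch 2| = 72 + 31 − 46 = 57.00.

57.00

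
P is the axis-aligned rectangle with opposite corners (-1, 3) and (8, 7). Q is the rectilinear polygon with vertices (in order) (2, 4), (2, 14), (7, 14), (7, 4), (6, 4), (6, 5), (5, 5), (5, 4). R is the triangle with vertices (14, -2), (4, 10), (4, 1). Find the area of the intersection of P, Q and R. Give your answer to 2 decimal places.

7.85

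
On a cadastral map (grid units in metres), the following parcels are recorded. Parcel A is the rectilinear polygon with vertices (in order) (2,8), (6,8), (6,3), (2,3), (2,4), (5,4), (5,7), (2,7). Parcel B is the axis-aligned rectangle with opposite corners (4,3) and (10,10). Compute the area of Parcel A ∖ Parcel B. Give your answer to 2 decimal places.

|Parcel A| = 11, |Parcel A∩Parcel B| = 7.
|Parcel A ∖ Parcel B| = |Parcel A| − |Parcel A∩Parcel B| = 11 − 7 = 4.00.

4.00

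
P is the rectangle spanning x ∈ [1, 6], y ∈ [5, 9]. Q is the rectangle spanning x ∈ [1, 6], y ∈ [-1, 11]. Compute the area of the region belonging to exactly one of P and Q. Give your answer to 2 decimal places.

|P∩Q|: x∈[1,6], y∈[5,9] → 5·4 = 20.
|P △ Q| = |P| + |Q| − 2·|P∩Q| = 20 + 60 − 40 = 40.00.

40.00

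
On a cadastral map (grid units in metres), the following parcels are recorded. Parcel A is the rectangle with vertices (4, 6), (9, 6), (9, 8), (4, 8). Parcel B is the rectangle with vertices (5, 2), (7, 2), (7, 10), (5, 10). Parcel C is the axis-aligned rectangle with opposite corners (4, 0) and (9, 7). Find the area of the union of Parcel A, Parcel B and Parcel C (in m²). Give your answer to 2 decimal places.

44.00

By inclusion–exclusion:
Individual areas: |Parcel A| = 10, |Parcel B| = 16, |Parcel C| = 35.
|Parcel A∩Parcel B|: x∈[5,7], y∈[6,8] → 2·2 = 4.
|Parcel A∩Parcel C|: x∈[4,9], y∈[6,7] → 5·1 = 5.
|Parcel B∩Parcel C|: x∈[5,7], y∈[2,7] → 2·5 = 10.
|Parcel A∩Parcel B∩Parcel C| = 2.
|Parcel A ∪ Parcel B ∪ Parcel C| = 61 − 19 + 2 = 44.00.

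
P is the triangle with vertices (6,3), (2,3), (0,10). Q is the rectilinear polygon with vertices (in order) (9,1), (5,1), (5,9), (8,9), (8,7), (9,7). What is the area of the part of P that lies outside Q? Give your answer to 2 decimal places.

|P| = 14, |P∩Q| = 0.5833.
|P ∖ Q| = |P| − |P∩Q| = 14 − 0.5833 = 13.42.

13.42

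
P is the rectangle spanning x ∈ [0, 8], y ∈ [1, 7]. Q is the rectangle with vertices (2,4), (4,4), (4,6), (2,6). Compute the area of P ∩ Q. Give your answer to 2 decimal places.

4.00

|P∩Q|: x∈[2,4], y∈[4,6] → 2·2 = 4.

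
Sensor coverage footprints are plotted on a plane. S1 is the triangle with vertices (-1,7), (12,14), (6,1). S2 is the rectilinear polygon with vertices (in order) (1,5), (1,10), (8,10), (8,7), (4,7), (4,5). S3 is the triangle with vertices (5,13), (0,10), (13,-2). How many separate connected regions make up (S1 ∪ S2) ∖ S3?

(S1 ∪ S2) ∖ S3 splits into 2 disjoint pieces (area 22.9097, area 16.6516).

2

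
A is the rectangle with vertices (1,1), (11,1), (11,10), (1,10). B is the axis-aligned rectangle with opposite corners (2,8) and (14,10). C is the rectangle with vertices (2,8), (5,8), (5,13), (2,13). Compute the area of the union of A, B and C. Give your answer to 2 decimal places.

105.00

By inclusion–exclusion:
Individual areas: |A| = 90, |B| = 24, |C| = 15.
|A∩B|: x∈[2,11], y∈[8,10] → 9·2 = 18.
|A∩C|: x∈[2,5], y∈[8,10] → 3·2 = 6.
|B∩C|: x∈[2,5], y∈[8,10] → 3·2 = 6.
|A∩B∩C| = 6.
|A ∪ B ∪ C| = 129 − 30 + 6 = 105.00.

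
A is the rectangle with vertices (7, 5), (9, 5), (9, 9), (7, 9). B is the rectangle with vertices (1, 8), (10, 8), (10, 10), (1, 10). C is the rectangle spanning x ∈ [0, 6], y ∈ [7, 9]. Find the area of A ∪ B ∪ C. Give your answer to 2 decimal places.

By inclusion–exclusion:
Individual areas: |A| = 8, |B| = 18, |C| = 12.
|A∩B|: x∈[7,9], y∈[8,9] → 2·1 = 2.
|A∩C| = 0 (no overlap).
|B∩C|: x∈[1,6], y∈[8,9] → 5·1 = 5.
|A∩B∩C| = 0.
|A ∪ B ∪ C| = 38 − 7 + 0 = 31.00.

31.00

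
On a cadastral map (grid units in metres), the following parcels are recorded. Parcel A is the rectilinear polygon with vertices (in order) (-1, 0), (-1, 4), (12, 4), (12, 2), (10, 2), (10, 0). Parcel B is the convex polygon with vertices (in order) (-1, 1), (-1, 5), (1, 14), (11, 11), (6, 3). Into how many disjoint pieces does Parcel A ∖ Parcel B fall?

1

Parcel A ∖ Parcel B is a single connected region.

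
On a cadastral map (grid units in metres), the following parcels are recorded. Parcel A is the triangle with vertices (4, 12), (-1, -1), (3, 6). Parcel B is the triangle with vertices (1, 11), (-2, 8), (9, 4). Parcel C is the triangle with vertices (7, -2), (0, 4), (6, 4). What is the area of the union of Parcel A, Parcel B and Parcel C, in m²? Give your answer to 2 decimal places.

45.77

By inclusion–exclusion:
Individual areas: |Parcel A| = 8.5, |Parcel B| = 22.5, |Parcel C| = 18.
|Parcel A∩Parcel B| = 2.5096.
|Parcel A∩Parcel C| = 0.7175.
|Parcel B∩Parcel C| = 0.
|Parcel A∩Parcel B∩Parcel C| = 0.
|Parcel A ∪ Parcel B ∪ Parcel C| = 49 − 3.2272 + 0 = 45.77.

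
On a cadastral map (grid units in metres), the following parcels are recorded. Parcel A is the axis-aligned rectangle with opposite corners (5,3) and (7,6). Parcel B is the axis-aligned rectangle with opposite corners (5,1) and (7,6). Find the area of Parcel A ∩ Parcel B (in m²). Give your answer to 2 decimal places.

|Parcel A∩Parcel B|: x∈[5,7], y∈[3,6] → 2·3 = 6.

6.00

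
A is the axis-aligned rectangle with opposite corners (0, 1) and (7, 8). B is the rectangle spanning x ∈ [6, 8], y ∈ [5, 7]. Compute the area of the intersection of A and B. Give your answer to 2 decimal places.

|A∩B|: x∈[6,7], y∈[5,7] → 1·2 = 2.

2.00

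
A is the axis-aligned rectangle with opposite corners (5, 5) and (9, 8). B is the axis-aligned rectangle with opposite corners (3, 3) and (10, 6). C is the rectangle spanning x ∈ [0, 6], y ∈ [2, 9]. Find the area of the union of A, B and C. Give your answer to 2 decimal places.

60.00

By inclusion–exclusion:
Individual areas: |A| = 12, |B| = 21, |C| = 42.
|A∩B|: x∈[5,9], y∈[5,6] → 4·1 = 4.
|A∩C|: x∈[5,6], y∈[5,8] → 1·3 = 3.
|B∩C|: x∈[3,6], y∈[3,6] → 3·3 = 9.
|A∩B∩C| = 1.
|A ∪ B ∪ C| = 75 − 16 + 1 = 60.00.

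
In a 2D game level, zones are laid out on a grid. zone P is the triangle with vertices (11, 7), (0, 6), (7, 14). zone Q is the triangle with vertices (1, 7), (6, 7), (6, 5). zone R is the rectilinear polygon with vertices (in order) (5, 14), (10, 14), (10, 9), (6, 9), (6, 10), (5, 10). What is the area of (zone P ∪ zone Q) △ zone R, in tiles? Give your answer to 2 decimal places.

|zone P ∪ zone Q| = 42.9327.
|(zone P ∪ zone Q) ∩ zone R| = 13.8571.
|(zone P ∪ zone Q) △ zone R| = 42.9327 + 24 − 27.7143 = 39.22.

39.22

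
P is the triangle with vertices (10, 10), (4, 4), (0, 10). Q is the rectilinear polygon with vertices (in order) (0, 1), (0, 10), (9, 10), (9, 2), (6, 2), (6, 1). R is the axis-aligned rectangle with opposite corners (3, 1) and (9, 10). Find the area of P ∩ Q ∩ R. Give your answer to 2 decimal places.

22.75

The intersection is the polygon with vertices (3,5.5), (3,10), (9,10), (9,9), (4,4).
By the shoelace formula its area is 22.75.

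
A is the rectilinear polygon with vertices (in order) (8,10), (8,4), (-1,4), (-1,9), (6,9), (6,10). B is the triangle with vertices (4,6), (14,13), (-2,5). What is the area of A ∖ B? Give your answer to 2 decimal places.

34.77

|A| = 47, |A∩B| = 12.2333.
|A ∖ B| = |A| − |A∩B| = 47 − 12.2333 = 34.77.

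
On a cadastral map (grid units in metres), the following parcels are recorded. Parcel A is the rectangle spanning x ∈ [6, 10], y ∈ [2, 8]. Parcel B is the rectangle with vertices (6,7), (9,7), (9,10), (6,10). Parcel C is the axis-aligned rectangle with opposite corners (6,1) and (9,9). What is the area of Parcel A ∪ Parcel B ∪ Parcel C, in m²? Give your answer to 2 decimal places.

By inclusion–exclusion:
Individual areas: |Parcel A| = 24, |Parcel B| = 9, |Parcel C| = 24.
|Parcel A∩Parcel B|: x∈[6,9], y∈[7,8] → 3·1 = 3.
|Parcel A∩Parcel C|: x∈[6,9], y∈[2,8] → 3·6 = 18.
|Parcel B∩Parcel C|: x∈[6,9], y∈[7,9] → 3·2 = 6.
|Parcel A∩Parcel B∩Parcel C| = 3.
|Parcel A ∪ Parcel B ∪ Parcel C| = 57 − 27 + 3 = 33.00.

33.00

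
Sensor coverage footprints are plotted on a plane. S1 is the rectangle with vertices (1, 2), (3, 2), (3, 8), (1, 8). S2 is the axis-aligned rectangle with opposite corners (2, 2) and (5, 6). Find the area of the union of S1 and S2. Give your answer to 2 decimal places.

20.00

By inclusion–exclusion:
Individual areas: |S1| = 12, |S2| = 12.
|S1∩S2|: x∈[2,3], y∈[2,6] → 1·4 = 4.
|S1 ∪ S2| = 24 − 4 = 20.00.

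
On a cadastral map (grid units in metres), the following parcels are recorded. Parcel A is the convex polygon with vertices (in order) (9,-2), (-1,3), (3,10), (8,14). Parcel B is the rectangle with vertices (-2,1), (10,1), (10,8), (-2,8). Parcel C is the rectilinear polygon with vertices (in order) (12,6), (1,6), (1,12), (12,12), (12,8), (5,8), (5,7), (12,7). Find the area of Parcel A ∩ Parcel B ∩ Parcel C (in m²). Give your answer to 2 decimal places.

10.83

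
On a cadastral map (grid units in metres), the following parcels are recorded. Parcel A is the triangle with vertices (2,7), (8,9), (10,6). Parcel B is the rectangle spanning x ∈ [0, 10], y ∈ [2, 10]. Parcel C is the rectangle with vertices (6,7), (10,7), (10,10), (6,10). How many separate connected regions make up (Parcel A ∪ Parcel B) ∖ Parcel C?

1

(Parcel A ∪ Parcel B) ∖ Parcel C is a single connected region.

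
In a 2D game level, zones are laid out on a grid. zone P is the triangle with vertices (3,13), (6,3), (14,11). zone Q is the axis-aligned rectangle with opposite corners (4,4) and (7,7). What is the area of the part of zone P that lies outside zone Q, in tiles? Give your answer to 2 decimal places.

46.75

|zone P| = 52, |zone P∩zone Q| = 5.25.
|zone P ∖ zone Q| = |zone P| − |zone P∩zone Q| = 52 − 5.25 = 46.75.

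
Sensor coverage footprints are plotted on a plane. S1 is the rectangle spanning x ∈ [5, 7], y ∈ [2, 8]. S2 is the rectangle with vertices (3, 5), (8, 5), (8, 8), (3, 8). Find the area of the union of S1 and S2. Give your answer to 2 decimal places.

By inclusion–exclusion:
Individual areas: |S1| = 12, |S2| = 15.
|S1∩S2|: x∈[5,7], y∈[5,8] → 2·3 = 6.
|S1 ∪ S2| = 27 − 6 = 21.00.

21.00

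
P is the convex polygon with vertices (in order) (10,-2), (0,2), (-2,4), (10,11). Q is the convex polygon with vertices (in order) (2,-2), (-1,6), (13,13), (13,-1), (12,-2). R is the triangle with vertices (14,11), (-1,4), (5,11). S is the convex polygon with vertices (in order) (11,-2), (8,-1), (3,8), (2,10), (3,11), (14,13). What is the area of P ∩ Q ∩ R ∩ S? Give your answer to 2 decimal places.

The intersection is the polygon with vertices (10,11), (10,9.133), (3.941,6.306), (3.454,7.182).
By the shoelace formula its area is 9.45.

9.45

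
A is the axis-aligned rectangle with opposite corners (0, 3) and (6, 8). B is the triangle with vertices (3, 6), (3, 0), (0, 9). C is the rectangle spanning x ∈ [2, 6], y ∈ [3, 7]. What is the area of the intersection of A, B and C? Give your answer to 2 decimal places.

The intersection is the polygon with vertices (3,6), (3,3), (2,3), (2,7).
By the shoelace formula its area is 3.50.

3.50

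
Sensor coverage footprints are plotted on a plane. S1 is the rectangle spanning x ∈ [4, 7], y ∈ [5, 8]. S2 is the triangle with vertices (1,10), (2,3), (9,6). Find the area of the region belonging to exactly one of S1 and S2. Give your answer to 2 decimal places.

|S1| = 9, |S2| = 26, |S1∩S2| = 7.9762.
|S1 △ S2| = |S1| + |S2| − 2·|S1∩S2| = 9 + 26 − 15.9524 = 19.05.

19.05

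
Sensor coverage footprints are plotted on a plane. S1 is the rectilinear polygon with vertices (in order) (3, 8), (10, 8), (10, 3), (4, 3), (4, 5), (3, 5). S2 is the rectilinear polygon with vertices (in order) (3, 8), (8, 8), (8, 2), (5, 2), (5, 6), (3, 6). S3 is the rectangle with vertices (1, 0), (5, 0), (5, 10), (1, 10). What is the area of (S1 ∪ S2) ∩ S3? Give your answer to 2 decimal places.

8.00

|S1 ∪ S2| = 36.
|(S1 ∪ S2) ∩ S3| = 8.00.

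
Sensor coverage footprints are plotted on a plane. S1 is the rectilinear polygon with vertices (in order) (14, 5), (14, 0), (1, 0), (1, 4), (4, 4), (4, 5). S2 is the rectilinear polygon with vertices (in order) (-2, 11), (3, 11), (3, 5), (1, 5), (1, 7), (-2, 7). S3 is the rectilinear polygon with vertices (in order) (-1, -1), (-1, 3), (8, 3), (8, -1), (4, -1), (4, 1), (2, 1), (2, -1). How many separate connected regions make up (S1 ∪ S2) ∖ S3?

3

(S1 ∪ S2) ∖ S3 splits into 3 disjoint pieces (area 41, area 2, area 24).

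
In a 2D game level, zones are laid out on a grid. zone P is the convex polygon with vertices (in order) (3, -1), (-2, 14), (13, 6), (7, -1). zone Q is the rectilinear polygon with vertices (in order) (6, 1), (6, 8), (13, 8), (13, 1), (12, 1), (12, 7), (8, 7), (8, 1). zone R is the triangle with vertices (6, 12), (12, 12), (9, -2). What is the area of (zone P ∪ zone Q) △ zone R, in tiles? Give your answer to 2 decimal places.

115.24

|zone P ∪ zone Q| = 114.4625.
|(zone P ∪ zone Q) ∩ zone R| = 20.6128.
|(zone P ∪ zone Q) △ zone R| = 114.4625 + 42 − 41.2256 = 115.24.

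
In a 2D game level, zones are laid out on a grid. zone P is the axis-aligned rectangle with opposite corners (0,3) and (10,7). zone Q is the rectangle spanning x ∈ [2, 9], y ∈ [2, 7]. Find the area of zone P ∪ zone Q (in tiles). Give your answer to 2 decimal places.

47.00

By inclusion–exclusion:
Individual areas: |zone P| = 40, |zone Q| = 35.
|zone P∩zone Q|: x∈[2,9], y∈[3,7] → 7·4 = 28.
|zone P ∪ zone Q| = 75 − 28 = 47.00.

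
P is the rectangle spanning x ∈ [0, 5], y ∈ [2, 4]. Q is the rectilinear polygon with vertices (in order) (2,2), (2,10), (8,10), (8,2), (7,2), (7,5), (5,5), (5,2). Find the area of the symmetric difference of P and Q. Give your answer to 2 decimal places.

40.00

|P| = 10, |Q| = 42, |P∩Q| = 6.
|P △ Q| = |P| + |Q| − 2·|P∩Q| = 10 + 42 − 12 = 40.00.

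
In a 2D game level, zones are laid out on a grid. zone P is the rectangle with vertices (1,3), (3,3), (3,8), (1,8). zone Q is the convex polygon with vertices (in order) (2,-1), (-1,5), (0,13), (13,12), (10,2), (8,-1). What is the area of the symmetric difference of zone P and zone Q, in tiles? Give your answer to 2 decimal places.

139.50

|zone P| = 10, |zone Q| = 149.5, |zone P∩zone Q| = 10.
|zone P △ zone Q| = |zone P| + |zone Q| − 2·|zone P∩zone Q| = 10 + 149.5 − 20 = 139.50.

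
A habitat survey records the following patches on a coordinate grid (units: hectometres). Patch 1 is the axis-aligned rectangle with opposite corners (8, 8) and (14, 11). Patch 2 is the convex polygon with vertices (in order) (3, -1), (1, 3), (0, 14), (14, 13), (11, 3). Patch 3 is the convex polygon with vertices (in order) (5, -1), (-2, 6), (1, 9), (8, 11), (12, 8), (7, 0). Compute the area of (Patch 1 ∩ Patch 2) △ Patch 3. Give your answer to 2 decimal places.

96.85

|Patch 1 ∩ Patch 2| = 14.85.
|(Patch 1 ∩ Patch 2) ∩ Patch 3| = 6.
|(Patch 1 ∩ Patch 2) △ Patch 3| = 14.85 + 94 − 12 = 96.85.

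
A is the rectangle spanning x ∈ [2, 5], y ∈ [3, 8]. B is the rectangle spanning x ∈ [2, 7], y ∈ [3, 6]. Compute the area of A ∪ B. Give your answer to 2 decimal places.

21.00

By inclusion–exclusion:
Individual areas: |A| = 15, |B| = 15.
|A∩B|: x∈[2,5], y∈[3,6] → 3·3 = 9.
|A ∪ B| = 30 − 9 = 21.00.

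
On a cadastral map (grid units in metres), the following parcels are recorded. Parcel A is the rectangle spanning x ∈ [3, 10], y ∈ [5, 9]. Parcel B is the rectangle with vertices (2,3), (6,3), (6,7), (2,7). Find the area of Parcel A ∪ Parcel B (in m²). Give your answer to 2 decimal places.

By inclusion–exclusion:
Individual areas: |Parcel A| = 28, |Parcel B| = 16.
|Parcel A∩Parcel B|: x∈[3,6], y∈[5,7] → 3·2 = 6.
|Parcel A ∪ Parcel B| = 44 − 6 = 38.00.

38.00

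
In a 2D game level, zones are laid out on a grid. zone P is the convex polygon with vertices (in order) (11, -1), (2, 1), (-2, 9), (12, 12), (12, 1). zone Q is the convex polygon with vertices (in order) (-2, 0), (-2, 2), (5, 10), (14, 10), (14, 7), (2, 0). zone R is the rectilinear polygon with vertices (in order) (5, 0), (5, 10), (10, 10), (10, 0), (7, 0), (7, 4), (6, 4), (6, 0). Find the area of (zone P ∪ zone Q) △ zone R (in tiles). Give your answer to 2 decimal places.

|zone P ∪ zone Q| = 146.9919.
|(zone P ∪ zone Q) ∩ zone R| = 45.7778.
|(zone P ∪ zone Q) △ zone R| = 146.9919 + 46 − 91.5556 = 101.44.

101.44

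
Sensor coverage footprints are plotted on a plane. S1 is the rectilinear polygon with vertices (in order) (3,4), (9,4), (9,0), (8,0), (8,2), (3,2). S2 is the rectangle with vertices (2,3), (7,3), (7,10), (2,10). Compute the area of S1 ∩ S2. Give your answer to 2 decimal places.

4.00

The intersection is the polygon with vertices (7,4), (7,3), (3,3), (3,4).
By the shoelace formula its area is 4.00.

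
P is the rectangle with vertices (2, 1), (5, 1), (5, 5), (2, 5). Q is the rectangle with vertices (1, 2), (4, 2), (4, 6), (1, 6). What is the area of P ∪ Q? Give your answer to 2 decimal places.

By inclusion–exclusion:
Individual areas: |P| = 12, |Q| = 12.
|P∩Q|: x∈[2,4], y∈[2,5] → 2·3 = 6.
|P ∪ Q| = 24 − 6 = 18.00.

18.00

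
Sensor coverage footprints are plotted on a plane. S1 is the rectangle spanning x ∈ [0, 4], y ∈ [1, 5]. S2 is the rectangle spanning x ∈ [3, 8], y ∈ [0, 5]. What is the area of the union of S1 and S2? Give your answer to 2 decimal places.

37.00

By inclusion–exclusion:
Individual areas: |S1| = 16, |S2| = 25.
|S1∩S2|: x∈[3,4], y∈[1,5] → 1·4 = 4.
|S1 ∪ S2| = 41 − 4 = 37.00.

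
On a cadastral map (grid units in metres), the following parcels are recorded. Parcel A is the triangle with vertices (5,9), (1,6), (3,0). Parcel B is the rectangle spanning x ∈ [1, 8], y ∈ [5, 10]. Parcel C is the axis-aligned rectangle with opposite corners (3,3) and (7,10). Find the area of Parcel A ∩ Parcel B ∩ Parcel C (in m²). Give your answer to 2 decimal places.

4.72

The intersection is the polygon with vertices (4.111,5), (3,5), (3,7.5), (5,9).
By the shoelace formula its area is 4.72.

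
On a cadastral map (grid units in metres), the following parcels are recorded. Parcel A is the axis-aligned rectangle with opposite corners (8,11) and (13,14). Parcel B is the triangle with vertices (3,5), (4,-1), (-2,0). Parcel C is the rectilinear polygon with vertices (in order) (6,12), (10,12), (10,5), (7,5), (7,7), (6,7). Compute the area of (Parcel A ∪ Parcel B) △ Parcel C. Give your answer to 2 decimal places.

54.50

|Parcel A ∪ Parcel B| = 32.5.
|(Parcel A ∪ Parcel B) ∩ Parcel C| = 2.
|(Parcel A ∪ Parcel B) △ Parcel C| = 32.5 + 26 − 4 = 54.50.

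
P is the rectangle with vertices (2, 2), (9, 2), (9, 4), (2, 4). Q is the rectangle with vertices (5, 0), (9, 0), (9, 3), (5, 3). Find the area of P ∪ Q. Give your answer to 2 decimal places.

22.00

By inclusion–exclusion:
Individual areas: |P| = 14, |Q| = 12.
|P∩Q|: x∈[5,9], y∈[2,3] → 4·1 = 4.
|P ∪ Q| = 26 − 4 = 22.00.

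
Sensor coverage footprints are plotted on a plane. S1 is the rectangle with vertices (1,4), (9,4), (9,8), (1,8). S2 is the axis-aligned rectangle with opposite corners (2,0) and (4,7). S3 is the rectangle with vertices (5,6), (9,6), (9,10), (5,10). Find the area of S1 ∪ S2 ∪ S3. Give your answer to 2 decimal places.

By inclusion–exclusion:
Individual areas: |S1| = 32, |S2| = 14, |S3| = 16.
|S1∩S2|: x∈[2,4], y∈[4,7] → 2·3 = 6.
|S1∩S3|: x∈[5,9], y∈[6,8] → 4·2 = 8.
|S2∩S3| = 0 (no overlap).
|S1∩S2∩S3| = 0.
|S1 ∪ S2 ∪ S3| = 62 − 14 + 0 = 48.00.

48.00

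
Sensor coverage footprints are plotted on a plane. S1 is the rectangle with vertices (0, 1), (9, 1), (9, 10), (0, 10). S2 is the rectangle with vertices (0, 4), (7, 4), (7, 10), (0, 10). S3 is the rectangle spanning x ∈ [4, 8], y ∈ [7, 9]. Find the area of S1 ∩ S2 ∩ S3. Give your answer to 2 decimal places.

6.00

The intersection is the polygon with vertices (7,7), (4,7), (4,9), (7,9).
By the shoelace formula its area is 6.00.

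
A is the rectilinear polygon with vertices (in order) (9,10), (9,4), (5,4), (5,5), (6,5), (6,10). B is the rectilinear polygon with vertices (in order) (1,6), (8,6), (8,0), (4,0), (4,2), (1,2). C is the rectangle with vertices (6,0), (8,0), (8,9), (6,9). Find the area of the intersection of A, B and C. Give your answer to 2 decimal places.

The intersection is the polygon with vertices (6,6), (8,6), (8,4), (6,4), (6,5).
By the shoelace formula its area is 4.00.

4.00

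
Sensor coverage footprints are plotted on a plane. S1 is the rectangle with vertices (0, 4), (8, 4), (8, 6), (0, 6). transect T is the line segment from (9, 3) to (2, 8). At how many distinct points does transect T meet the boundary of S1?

The segment meets the boundary at (4.8,6), (7.6,4).

2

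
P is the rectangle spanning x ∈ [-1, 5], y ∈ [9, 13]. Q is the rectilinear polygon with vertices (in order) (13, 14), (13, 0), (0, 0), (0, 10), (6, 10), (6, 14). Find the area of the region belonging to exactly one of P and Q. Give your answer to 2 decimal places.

|P| = 24, |Q| = 158, |P∩Q| = 5.
|P △ Q| = |P| + |Q| − 2·|P∩Q| = 24 + 158 − 10 = 172.00.

172.00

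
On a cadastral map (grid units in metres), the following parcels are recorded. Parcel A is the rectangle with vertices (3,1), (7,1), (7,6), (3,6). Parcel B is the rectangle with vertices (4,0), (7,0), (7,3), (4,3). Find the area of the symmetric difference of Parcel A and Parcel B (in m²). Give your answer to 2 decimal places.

|Parcel A∩Parcel B|: x∈[4,7], y∈[1,3] → 3·2 = 6.
|Parcel A △ Parcel B| = |Parcel A| + |Parcel B| − 2·|Parcel A∩Parcel B| = 20 + 9 − 12 = 17.00.

17.00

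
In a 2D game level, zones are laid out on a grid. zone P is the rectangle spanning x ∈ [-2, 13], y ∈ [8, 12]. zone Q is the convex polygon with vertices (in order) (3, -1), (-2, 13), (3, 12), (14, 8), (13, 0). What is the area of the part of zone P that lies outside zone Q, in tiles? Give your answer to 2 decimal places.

|zone P| = 60, |zone P∩zone Q| = 37.5325.
|zone P ∖ zone Q| = |zone P| − |zone P∩zone Q| = 60 − 37.5325 = 22.47.

22.47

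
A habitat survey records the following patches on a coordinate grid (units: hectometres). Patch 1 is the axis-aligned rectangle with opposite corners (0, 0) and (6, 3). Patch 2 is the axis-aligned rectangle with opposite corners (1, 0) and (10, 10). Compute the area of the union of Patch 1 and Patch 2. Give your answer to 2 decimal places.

By inclusion–exclusion:
Individual areas: |Patch 1| = 18, |Patch 2| = 90.
|Patch 1∩Patch 2|: x∈[1,6], y∈[0,3] → 5·3 = 15.
|Patch 1 ∪ Patch 2| = 108 − 15 = 93.00.

93.00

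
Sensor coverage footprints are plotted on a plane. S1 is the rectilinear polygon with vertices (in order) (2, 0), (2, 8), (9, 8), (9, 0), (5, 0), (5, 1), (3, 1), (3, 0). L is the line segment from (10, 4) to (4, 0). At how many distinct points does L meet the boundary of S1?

The segment meets the boundary at (5,0.667), (9,3.333).

2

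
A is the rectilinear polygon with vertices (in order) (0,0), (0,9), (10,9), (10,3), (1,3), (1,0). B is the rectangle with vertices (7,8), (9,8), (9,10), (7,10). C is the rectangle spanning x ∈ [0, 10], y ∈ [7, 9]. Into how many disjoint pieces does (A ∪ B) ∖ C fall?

(A ∪ B) ∖ C splits into 2 disjoint pieces (area 2, area 43).

2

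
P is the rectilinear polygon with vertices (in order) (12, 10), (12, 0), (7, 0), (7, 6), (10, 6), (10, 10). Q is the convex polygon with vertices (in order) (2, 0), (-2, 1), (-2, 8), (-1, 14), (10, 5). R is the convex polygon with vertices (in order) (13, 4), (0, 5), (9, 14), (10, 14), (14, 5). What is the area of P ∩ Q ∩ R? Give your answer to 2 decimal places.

The intersection is the polygon with vertices (8.778,6), (10,5), (8.904,4.315), (7,4.462), (7,6).
By the shoelace formula its area is 3.93.

3.93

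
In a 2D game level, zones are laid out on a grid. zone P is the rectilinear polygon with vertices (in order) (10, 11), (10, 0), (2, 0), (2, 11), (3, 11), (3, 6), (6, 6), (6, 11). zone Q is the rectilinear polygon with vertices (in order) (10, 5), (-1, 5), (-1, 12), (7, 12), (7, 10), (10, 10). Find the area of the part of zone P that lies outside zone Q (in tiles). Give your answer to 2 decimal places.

43.00

|zone P| = 73, |zone P∩zone Q| = 30.
|zone P ∖ zone Q| = |zone P| − |zone P∩zone Q| = 73 − 30 = 43.00.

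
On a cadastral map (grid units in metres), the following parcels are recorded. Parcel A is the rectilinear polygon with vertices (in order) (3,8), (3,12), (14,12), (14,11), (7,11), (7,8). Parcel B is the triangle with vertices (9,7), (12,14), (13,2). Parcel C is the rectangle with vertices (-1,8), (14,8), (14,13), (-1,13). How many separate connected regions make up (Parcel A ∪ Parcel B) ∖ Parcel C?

2

(Parcel A ∪ Parcel B) ∖ Parcel C splits into 2 disjoint pieces (area 0.256, area 12.2857).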